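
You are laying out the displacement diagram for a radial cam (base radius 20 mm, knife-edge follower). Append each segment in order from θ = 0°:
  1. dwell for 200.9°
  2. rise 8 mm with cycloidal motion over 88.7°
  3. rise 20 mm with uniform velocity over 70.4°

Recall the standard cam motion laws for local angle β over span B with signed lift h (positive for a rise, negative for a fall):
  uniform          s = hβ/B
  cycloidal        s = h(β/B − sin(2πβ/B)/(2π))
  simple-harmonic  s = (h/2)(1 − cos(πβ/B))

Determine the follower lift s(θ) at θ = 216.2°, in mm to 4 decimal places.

seg 1 [0°–200.9°] dwell: s stays 0.0000
seg 2 [200.9°–289.6°] cycloidal, h=8: θ=216.2° here. β=15.3, B=88.7. 8·(0.1725 − sin(2π·0.1725)/(2π)) = 0.2547 → s = 0.2547

0.2547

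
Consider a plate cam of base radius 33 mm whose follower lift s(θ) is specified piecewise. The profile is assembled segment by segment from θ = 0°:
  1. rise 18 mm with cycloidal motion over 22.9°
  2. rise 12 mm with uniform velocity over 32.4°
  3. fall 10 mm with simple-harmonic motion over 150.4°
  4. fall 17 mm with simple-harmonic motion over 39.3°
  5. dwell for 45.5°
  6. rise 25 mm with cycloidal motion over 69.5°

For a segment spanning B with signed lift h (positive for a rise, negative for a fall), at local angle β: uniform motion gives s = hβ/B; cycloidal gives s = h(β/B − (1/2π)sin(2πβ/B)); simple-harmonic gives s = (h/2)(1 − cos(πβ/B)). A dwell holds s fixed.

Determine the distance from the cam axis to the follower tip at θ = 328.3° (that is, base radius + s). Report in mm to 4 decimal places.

seg 1 [0°–22.9°] cycloidal, h=18: full span → s += 18 → s = 18.0000
seg 2 [22.9°–55.3°] uniform, h=12: full span → s += 12 → s = 30.0000
seg 3 [55.3°–205.7°] simple-harmonic, h=-10: full span → s += -10 → s = 20.0000
seg 4 [205.7°–245°] simple-harmonic, h=-17: full span → s += -17 → s = 3.0000
seg 5 [245°–290.5°] dwell: s stays 3.0000
seg 6 [290.5°–360°] cycloidal, h=25: θ=328.3° here. β=37.8, B=69.5. 25·(0.5439 − sin(2π·0.5439)/(2π)) = 14.6804 → s = 17.6804
radial distance = base radius + s = 33 + 17.6804 = 50.6804

50.6804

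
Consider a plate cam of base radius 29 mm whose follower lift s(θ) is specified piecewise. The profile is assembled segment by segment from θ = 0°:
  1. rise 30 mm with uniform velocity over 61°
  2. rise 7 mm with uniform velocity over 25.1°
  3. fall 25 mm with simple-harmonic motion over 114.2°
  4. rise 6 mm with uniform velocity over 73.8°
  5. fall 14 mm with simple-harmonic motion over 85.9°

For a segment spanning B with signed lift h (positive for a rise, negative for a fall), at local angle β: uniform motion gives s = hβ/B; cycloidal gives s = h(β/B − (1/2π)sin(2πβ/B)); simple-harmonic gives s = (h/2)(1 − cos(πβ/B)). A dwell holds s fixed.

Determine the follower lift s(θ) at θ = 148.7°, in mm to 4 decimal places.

seg 1 [0°–61°] uniform, h=30: full span → s += 30 → s = 30.0000
seg 2 [61°–86.1°] uniform, h=7: full span → s += 7 → s = 37.0000
seg 3 [86.1°–200.3°] simple-harmonic, h=-25: θ=148.7° here. β=62.6, B=114.2. -25/2·(1 − cos(π·0.5482)) = -14.3841 → s = 22.6159

22.6159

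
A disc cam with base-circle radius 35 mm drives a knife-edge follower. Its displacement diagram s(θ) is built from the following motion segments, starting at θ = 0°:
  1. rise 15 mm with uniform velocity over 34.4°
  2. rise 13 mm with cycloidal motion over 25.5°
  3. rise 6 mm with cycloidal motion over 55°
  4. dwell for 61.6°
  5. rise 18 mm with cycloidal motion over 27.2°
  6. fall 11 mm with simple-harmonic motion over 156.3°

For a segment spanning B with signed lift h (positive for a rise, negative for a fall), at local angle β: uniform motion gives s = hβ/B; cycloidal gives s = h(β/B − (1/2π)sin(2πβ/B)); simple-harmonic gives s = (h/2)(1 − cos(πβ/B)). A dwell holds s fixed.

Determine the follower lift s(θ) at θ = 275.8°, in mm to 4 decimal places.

seg 1 [0°–34.4°] uniform, h=15: full span → s += 15 → s = 15.0000
seg 2 [34.4°–59.9°] cycloidal, h=13: full span → s += 13 → s = 28.0000
seg 3 [59.9°–114.9°] cycloidal, h=6: full span → s += 6 → s = 34.0000
seg 4 [114.9°–176.5°] dwell: s stays 34.0000
seg 5 [176.5°–203.7°] cycloidal, h=18: full span → s += 18 → s = 52.0000
seg 6 [203.7°–360°] simple-harmonic, h=-11: θ=275.8° here. β=72.1, B=156.3. -11/2·(1 − cos(π·0.4613)) = -4.8328 → s = 47.1672

47.1672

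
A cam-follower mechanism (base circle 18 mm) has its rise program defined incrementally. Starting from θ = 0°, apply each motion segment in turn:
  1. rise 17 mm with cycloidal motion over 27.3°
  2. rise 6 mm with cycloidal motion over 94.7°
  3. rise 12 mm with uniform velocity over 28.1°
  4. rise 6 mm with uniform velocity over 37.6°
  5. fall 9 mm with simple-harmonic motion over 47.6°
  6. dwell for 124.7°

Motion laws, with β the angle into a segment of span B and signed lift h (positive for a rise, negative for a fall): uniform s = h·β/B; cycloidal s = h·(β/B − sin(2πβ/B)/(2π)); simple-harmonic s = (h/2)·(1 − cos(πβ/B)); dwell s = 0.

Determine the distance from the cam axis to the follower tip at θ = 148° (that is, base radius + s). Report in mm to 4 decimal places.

seg 1 [0°–27.3°] cycloidal, h=17: full span → s += 17 → s = 17.0000
seg 2 [27.3°–122°] cycloidal, h=6: full span → s += 6 → s = 23.0000
seg 3 [122°–150.1°] uniform, h=12: θ=148° here. β=26, B=28.1. 12·26/28.1 = 11.1032 → s = 34.1032
radial distance = base radius + s = 18 + 34.1032 = 52.1032

52.1032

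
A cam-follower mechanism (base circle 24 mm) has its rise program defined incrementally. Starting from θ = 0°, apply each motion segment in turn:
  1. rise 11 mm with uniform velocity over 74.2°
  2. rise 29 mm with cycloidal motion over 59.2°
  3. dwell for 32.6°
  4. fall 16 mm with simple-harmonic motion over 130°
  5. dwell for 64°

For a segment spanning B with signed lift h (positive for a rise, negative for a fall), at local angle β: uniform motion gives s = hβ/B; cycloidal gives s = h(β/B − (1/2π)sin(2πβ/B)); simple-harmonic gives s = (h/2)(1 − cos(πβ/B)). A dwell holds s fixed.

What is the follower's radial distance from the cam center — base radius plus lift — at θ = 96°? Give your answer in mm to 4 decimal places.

seg 1 [0°–74.2°] uniform, h=11: full span → s += 11 → s = 11.0000
seg 2 [74.2°–133.4°] cycloidal, h=29: θ=96° here. β=21.8, B=59.2. 29·(0.3682 − sin(2π·0.3682)/(2π)) = 7.2798 → s = 18.2798
radial distance = base radius + s = 24 + 18.2798 = 42.2798

42.2798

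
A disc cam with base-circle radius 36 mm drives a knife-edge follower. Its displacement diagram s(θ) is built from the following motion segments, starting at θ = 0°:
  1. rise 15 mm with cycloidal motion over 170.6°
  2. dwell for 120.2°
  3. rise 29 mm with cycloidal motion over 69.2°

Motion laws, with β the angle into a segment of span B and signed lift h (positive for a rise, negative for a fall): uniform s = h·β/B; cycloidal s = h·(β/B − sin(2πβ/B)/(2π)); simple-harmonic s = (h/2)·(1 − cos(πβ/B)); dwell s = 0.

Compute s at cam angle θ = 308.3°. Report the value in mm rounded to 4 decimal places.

seg 1 [0°–170.6°] cycloidal, h=15: full span → s += 15 → s = 15.0000
seg 2 [170.6°–290.8°] dwell: s stays 15.0000
seg 3 [290.8°–360°] cycloidal, h=29: θ=308.3° here. β=17.5, B=69.2. 29·(0.2529 − sin(2π·0.2529)/(2π)) = 2.7191 → s = 17.7191

17.7191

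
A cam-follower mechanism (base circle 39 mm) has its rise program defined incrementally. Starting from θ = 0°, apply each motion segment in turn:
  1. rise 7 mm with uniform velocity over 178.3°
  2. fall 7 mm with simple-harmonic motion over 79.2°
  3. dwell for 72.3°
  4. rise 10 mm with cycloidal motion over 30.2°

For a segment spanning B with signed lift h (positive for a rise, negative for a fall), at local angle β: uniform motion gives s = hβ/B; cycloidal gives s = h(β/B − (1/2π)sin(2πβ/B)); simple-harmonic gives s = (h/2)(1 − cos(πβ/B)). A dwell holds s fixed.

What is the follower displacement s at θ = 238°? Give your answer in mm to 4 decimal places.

seg 1 [0°–178.3°] uniform, h=7: full span → s += 7 → s = 7.0000
seg 2 [178.3°–257.5°] simple-harmonic, h=-7: θ=238° here. β=59.7, B=79.2. -7/2·(1 − cos(π·0.7538)) = -6.0041 → s = 0.9959

0.9959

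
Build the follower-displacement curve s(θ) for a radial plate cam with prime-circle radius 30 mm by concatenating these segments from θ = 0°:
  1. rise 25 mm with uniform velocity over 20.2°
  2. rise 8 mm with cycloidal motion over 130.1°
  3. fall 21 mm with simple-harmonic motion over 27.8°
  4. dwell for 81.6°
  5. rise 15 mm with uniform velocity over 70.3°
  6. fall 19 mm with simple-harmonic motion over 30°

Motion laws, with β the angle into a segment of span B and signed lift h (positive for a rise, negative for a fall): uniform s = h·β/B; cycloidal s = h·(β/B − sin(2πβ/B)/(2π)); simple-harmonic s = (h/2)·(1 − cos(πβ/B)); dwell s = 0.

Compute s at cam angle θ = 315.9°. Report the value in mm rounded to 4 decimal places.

seg 1 [0°–20.2°] uniform, h=25: full span → s += 25 → s = 25.0000
seg 2 [20.2°–150.3°] cycloidal, h=8: full span → s += 8 → s = 33.0000
seg 3 [150.3°–178.1°] simple-harmonic, h=-21: full span → s += -21 → s = 12.0000
seg 4 [178.1°–259.7°] dwell: s stays 12.0000
seg 5 [259.7°–330°] uniform, h=15: θ=315.9° here. β=56.2, B=70.3. 15·56.2/70.3 = 11.9915 → s = 23.9915

23.9915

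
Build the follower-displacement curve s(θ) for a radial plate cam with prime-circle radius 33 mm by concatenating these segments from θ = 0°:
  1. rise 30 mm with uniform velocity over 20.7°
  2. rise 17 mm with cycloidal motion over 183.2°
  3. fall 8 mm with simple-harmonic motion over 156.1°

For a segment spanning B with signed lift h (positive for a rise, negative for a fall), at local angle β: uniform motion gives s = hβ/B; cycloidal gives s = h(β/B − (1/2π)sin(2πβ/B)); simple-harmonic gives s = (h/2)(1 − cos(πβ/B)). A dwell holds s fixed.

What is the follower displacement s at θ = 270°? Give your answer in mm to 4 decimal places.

seg 1 [0°–20.7°] uniform, h=30: full span → s += 30 → s = 30.0000
seg 2 [20.7°–203.9°] cycloidal, h=17: full span → s += 17 → s = 47.0000
seg 3 [203.9°–360°] simple-harmonic, h=-8: θ=270° here. β=66.1, B=156.1. -8/2·(1 − cos(π·0.4234)) = -3.0472 → s = 43.9528

43.9528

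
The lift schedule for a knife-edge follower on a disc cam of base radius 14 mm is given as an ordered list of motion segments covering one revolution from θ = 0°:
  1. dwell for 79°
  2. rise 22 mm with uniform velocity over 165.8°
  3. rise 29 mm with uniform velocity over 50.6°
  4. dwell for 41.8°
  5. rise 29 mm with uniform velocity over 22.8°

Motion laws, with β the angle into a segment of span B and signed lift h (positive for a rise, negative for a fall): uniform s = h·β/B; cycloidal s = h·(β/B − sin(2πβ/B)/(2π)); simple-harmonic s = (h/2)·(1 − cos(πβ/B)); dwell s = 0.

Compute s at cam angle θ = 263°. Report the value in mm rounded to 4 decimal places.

seg 1 [0°–79°] dwell: s stays 0.0000
seg 2 [79°–244.8°] uniform, h=22: full span → s += 22 → s = 22.0000
seg 3 [244.8°–295.4°] uniform, h=29: θ=263° here. β=18.2, B=50.6. 29·18.2/50.6 = 10.4308 → s = 32.4308

32.4308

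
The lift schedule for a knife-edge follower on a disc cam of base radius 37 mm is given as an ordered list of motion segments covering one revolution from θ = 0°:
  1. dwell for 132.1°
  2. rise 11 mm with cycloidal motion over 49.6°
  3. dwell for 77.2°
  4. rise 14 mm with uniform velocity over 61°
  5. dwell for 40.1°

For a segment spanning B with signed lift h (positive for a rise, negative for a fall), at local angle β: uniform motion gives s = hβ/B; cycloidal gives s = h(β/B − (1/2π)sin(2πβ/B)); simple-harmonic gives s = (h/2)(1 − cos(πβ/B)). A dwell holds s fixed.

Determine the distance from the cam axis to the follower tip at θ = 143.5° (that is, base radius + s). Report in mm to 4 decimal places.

seg 1 [0°–132.1°] dwell: s stays 0.0000
seg 2 [132.1°–181.7°] cycloidal, h=11: θ=143.5° here. β=11.4, B=49.6. 11·(0.2298 − sin(2π·0.2298)/(2π)) = 0.7915 → s = 0.7915
radial distance = base radius + s = 37 + 0.7915 = 37.7915

37.7915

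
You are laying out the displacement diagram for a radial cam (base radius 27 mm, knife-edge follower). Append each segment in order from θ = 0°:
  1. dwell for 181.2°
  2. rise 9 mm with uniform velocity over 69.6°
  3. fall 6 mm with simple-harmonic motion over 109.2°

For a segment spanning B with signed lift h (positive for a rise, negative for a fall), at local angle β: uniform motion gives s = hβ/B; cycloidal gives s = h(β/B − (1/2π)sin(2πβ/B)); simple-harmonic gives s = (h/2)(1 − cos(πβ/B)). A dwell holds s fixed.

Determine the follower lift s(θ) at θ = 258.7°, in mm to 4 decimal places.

seg 1 [0°–181.2°] dwell: s stays 0.0000
seg 2 [181.2°–250.8°] uniform, h=9: full span → s += 9 → s = 9.0000
seg 3 [250.8°–360°] simple-harmonic, h=-6: θ=258.7° here. β=7.9, B=109.2. -6/2·(1 − cos(π·0.0723)) = -0.0771 → s = 8.9229

8.9229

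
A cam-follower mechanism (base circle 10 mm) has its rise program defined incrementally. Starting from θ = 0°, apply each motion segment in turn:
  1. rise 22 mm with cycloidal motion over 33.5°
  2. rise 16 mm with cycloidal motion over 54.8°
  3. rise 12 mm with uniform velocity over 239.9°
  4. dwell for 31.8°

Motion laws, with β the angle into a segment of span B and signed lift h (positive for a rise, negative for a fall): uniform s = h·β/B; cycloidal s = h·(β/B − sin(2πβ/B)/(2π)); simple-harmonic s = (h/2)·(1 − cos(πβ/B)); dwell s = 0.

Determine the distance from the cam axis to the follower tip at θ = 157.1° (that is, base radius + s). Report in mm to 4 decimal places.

seg 1 [0°–33.5°] cycloidal, h=22: full span → s += 22 → s = 22.0000
seg 2 [33.5°–88.3°] cycloidal, h=16: full span → s += 16 → s = 38.0000
seg 3 [88.3°–328.2°] uniform, h=12: θ=157.1° here. β=68.8, B=239.9. 12·68.8/239.9 = 3.4414 → s = 41.4414
radial distance = base radius + s = 10 + 41.4414 = 51.4414

51.4414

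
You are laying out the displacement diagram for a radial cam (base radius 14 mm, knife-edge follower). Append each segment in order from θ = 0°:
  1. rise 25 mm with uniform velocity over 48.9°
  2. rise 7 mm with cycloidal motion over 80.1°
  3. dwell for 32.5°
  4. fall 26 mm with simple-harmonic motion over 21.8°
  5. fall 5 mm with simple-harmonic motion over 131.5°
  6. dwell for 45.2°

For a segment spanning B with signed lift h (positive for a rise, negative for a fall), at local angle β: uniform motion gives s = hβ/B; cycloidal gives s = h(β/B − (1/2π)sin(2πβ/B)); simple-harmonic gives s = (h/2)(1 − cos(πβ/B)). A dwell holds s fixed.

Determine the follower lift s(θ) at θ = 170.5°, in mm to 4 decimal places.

seg 1 [0°–48.9°] uniform, h=25: full span → s += 25 → s = 25.0000
seg 2 [48.9°–129°] cycloidal, h=7: full span → s += 7 → s = 32.0000
seg 3 [129°–161.5°] dwell: s stays 32.0000
seg 4 [161.5°–183.3°] simple-harmonic, h=-26: θ=170.5° here. β=9, B=21.8. -26/2·(1 − cos(π·0.4128)) = -9.4848 → s = 22.5152

22.5152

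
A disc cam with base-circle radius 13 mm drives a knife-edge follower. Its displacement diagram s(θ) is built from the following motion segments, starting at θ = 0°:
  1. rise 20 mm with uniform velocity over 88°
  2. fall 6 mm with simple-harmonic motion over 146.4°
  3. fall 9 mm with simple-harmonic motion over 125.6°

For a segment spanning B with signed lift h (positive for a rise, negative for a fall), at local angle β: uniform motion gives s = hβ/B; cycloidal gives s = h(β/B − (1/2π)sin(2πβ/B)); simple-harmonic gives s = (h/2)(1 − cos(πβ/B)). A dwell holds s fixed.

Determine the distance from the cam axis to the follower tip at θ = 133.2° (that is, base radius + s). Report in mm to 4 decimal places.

seg 1 [0°–88°] uniform, h=20: full span → s += 20 → s = 20.0000
seg 2 [88°–234.4°] simple-harmonic, h=-6: θ=133.2° here. β=45.2, B=146.4. -6/2·(1 − cos(π·0.3087)) = -1.3040 → s = 18.6960
radial distance = base radius + s = 13 + 18.6960 = 31.6960

31.6960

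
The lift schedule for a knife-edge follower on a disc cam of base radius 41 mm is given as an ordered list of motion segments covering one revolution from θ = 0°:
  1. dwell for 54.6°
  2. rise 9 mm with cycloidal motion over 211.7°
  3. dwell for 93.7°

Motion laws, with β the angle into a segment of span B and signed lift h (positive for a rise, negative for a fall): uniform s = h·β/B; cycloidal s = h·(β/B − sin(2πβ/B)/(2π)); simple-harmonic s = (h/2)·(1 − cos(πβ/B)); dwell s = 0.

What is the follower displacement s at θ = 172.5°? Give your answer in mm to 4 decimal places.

seg 1 [0°–54.6°] dwell: s stays 0.0000
seg 2 [54.6°–266.3°] cycloidal, h=9: θ=172.5° here. β=117.9, B=211.7. 9·(0.5569 − sin(2π·0.5569)/(2π)) = 5.5137 → s = 5.5137

5.5137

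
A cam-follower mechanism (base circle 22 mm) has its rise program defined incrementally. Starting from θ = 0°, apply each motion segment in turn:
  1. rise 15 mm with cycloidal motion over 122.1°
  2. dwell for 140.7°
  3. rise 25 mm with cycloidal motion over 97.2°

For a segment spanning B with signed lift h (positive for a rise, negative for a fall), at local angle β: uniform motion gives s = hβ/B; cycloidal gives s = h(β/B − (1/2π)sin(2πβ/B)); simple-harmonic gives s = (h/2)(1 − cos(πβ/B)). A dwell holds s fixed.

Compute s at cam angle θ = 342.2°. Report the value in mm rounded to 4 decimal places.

seg 1 [0°–122.1°] cycloidal, h=15: full span → s += 15 → s = 15.0000
seg 2 [122.1°–262.8°] dwell: s stays 15.0000
seg 3 [262.8°–360°] cycloidal, h=25: θ=342.2° here. β=79.4, B=97.2. 25·(0.8169 − sin(2π·0.8169)/(2π)) = 24.0546 → s = 39.0546

39.0546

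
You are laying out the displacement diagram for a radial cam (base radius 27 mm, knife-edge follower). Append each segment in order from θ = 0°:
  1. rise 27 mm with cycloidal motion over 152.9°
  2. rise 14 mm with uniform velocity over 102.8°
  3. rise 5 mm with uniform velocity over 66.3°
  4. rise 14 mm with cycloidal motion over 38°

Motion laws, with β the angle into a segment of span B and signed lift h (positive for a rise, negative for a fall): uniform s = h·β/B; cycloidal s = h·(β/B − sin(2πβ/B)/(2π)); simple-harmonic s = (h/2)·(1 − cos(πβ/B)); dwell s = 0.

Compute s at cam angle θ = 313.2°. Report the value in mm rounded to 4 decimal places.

seg 1 [0°–152.9°] cycloidal, h=27: full span → s += 27 → s = 27.0000
seg 2 [152.9°–255.7°] uniform, h=14: full span → s += 14 → s = 41.0000
seg 3 [255.7°–322°] uniform, h=5: θ=313.2° here. β=57.5, B=66.3. 5·57.5/66.3 = 4.3363 → s = 45.3363

45.3363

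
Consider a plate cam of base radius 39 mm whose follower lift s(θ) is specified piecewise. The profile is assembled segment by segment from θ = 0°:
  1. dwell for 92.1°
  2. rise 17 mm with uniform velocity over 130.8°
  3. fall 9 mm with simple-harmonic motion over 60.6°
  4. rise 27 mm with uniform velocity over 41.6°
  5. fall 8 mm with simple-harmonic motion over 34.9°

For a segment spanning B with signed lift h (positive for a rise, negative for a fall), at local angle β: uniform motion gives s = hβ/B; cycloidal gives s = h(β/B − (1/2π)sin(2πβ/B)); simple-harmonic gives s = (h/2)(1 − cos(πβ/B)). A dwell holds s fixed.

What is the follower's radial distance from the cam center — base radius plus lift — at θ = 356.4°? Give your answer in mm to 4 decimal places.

seg 1 [0°–92.1°] dwell: s stays 0.0000
seg 2 [92.1°–222.9°] uniform, h=17: full span → s += 17 → s = 17.0000
seg 3 [222.9°–283.5°] simple-harmonic, h=-9: full span → s += -9 → s = 8.0000
seg 4 [283.5°–325.1°] uniform, h=27: full span → s += 27 → s = 35.0000
seg 5 [325.1°–360°] simple-harmonic, h=-8: θ=356.4° here. β=31.3, B=34.9. -8/2·(1 − cos(π·0.8968)) = -7.7918 → s = 27.2082
radial distance = base radius + s = 39 + 27.2082 = 66.2082

66.2082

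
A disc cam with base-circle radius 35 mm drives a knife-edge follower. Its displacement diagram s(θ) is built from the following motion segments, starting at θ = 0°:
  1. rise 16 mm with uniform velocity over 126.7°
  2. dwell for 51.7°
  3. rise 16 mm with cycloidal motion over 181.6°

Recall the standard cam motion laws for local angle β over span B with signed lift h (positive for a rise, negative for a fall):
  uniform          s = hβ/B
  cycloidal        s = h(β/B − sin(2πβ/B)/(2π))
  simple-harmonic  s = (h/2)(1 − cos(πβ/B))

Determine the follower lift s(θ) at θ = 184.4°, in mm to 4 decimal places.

seg 1 [0°–126.7°] uniform, h=16: full span → s += 16 → s = 16.0000
seg 2 [126.7°–178.4°] dwell: s stays 16.0000
seg 3 [178.4°–360°] cycloidal, h=16: θ=184.4° here. β=6, B=181.6. 16·(0.0330 − sin(2π·0.0330)/(2π)) = 0.0038 → s = 16.0038

16.0038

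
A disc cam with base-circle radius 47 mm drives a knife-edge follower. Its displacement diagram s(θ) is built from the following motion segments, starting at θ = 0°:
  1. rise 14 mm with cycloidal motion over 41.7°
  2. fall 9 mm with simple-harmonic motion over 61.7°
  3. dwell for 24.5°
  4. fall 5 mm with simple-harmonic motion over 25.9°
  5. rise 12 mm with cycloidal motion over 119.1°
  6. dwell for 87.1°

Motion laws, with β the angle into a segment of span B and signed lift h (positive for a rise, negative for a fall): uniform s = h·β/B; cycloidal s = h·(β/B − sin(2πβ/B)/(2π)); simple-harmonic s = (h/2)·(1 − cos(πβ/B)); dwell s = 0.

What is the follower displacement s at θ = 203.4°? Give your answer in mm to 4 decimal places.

seg 1 [0°–41.7°] cycloidal, h=14: full span → s += 14 → s = 14.0000
seg 2 [41.7°–103.4°] simple-harmonic, h=-9: full span → s += -9 → s = 5.0000
seg 3 [103.4°–127.9°] dwell: s stays 5.0000
seg 4 [127.9°–153.8°] simple-harmonic, h=-5: full span → s += -5 → s = 0.0000
seg 5 [153.8°–272.9°] cycloidal, h=12: θ=203.4° here. β=49.6, B=119.1. 12·(0.4165 − sin(2π·0.4165)/(2π)) = 4.0404 → s = 4.0404

4.0404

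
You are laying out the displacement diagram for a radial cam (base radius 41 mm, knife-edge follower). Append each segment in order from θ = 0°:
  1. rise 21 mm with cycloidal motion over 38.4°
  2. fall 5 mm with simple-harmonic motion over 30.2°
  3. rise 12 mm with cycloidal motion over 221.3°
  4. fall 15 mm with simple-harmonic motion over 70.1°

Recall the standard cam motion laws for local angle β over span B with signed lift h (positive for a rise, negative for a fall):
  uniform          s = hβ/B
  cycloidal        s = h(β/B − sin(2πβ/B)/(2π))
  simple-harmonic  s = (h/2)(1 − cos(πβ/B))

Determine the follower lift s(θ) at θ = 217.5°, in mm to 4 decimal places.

seg 1 [0°–38.4°] cycloidal, h=21: full span → s += 21 → s = 21.0000
seg 2 [38.4°–68.6°] simple-harmonic, h=-5: full span → s += -5 → s = 16.0000
seg 3 [68.6°–289.9°] cycloidal, h=12: θ=217.5° here. β=148.9, B=221.3. 12·(0.6728 − sin(2π·0.6728)/(2π)) = 9.7639 → s = 25.7639

25.7639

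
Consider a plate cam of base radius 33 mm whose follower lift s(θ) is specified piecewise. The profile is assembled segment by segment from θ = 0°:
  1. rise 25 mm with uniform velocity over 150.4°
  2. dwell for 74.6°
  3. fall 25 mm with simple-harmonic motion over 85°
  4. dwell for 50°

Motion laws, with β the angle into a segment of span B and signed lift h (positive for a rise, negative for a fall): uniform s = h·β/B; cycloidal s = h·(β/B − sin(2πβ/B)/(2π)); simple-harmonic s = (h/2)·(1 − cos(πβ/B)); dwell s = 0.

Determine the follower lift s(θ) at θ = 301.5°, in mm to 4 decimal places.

seg 1 [0°–150.4°] uniform, h=25: full span → s += 25 → s = 25.0000
seg 2 [150.4°–225°] dwell: s stays 25.0000
seg 3 [225°–310°] simple-harmonic, h=-25: θ=301.5° here. β=76.5, B=85. -25/2·(1 − cos(π·0.9000)) = -24.3882 → s = 0.6118

0.6118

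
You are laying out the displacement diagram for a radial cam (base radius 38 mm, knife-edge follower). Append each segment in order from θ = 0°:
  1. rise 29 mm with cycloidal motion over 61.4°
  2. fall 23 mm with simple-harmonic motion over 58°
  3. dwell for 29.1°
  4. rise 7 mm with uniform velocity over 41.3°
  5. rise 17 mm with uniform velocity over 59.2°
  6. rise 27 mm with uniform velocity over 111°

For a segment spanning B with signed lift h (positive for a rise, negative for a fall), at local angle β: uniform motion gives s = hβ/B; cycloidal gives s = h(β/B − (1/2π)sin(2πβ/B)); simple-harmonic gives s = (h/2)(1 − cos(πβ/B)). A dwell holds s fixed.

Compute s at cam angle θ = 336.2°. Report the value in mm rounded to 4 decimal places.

seg 1 [0°–61.4°] cycloidal, h=29: full span → s += 29 → s = 29.0000
seg 2 [61.4°–119.4°] simple-harmonic, h=-23: full span → s += -23 → s = 6.0000
seg 3 [119.4°–148.5°] dwell: s stays 6.0000
seg 4 [148.5°–189.8°] uniform, h=7: full span → s += 7 → s = 13.0000
seg 5 [189.8°–249°] uniform, h=17: full span → s += 17 → s = 30.0000
seg 6 [249°–360°] uniform, h=27: θ=336.2° here. β=87.2, B=111. 27·87.2/111 = 21.2108 → s = 51.2108

51.2108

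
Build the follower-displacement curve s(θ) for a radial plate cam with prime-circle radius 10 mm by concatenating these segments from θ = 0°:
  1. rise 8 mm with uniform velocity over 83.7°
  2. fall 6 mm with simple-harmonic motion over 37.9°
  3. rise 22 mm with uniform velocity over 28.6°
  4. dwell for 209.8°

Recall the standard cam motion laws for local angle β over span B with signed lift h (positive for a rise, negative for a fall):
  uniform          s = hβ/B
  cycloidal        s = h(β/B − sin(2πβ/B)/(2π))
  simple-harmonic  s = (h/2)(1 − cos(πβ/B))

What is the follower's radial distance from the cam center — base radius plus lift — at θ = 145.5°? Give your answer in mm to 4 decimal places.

seg 1 [0°–83.7°] uniform, h=8: full span → s += 8 → s = 8.0000
seg 2 [83.7°–121.6°] simple-harmonic, h=-6: full span → s += -6 → s = 2.0000
seg 3 [121.6°–150.2°] uniform, h=22: θ=145.5° here. β=23.9, B=28.6. 22·23.9/28.6 = 18.3846 → s = 20.3846
radial distance = base radius + s = 10 + 20.3846 = 30.3846

30.3846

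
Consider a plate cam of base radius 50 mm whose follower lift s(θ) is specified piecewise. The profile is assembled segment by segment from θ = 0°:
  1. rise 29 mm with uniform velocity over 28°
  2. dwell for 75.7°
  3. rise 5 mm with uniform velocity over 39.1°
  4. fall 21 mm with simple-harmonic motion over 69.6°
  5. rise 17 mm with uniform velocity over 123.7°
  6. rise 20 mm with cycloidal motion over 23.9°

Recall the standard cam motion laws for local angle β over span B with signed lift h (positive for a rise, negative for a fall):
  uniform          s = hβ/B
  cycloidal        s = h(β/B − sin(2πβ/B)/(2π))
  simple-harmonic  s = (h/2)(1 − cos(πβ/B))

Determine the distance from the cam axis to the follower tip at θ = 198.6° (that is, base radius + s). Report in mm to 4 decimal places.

seg 1 [0°–28°] uniform, h=29: full span → s += 29 → s = 29.0000
seg 2 [28°–103.7°] dwell: s stays 29.0000
seg 3 [103.7°–142.8°] uniform, h=5: full span → s += 5 → s = 34.0000
seg 4 [142.8°–212.4°] simple-harmonic, h=-21: θ=198.6° here. β=55.8, B=69.6. -21/2·(1 − cos(π·0.8017)) = -19.0280 → s = 14.9720
radial distance = base radius + s = 50 + 14.9720 = 64.9720

64.9720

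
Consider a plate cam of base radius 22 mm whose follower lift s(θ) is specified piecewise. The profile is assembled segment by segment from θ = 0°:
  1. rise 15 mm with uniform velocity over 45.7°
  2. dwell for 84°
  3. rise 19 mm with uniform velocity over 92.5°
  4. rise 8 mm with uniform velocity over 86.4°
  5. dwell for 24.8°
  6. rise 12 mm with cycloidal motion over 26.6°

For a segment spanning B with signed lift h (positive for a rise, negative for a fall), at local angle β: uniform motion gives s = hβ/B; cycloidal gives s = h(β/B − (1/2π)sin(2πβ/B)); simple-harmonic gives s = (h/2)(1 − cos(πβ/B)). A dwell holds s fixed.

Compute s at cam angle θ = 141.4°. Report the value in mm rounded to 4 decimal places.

seg 1 [0°–45.7°] uniform, h=15: full span → s += 15 → s = 15.0000
seg 2 [45.7°–129.7°] dwell: s stays 15.0000
seg 3 [129.7°–222.2°] uniform, h=19: θ=141.4° here. β=11.7, B=92.5. 19·11.7/92.5 = 2.4032 → s = 17.4032

17.4032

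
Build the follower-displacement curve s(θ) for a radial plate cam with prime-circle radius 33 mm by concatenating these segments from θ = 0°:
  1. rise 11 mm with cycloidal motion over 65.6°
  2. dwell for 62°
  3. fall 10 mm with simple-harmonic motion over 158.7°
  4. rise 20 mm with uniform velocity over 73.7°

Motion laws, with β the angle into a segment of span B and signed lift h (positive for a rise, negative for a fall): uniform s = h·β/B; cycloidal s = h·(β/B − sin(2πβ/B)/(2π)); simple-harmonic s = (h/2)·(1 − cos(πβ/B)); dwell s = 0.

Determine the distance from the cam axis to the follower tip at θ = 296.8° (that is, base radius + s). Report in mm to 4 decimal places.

seg 1 [0°–65.6°] cycloidal, h=11: full span → s += 11 → s = 11.0000
seg 2 [65.6°–127.6°] dwell: s stays 11.0000
seg 3 [127.6°–286.3°] simple-harmonic, h=-10: full span → s += -10 → s = 1.0000
seg 4 [286.3°–360°] uniform, h=20: θ=296.8° here. β=10.5, B=73.7. 20·10.5/73.7 = 2.8494 → s = 3.8494
radial distance = base radius + s = 33 + 3.8494 = 36.8494

36.8494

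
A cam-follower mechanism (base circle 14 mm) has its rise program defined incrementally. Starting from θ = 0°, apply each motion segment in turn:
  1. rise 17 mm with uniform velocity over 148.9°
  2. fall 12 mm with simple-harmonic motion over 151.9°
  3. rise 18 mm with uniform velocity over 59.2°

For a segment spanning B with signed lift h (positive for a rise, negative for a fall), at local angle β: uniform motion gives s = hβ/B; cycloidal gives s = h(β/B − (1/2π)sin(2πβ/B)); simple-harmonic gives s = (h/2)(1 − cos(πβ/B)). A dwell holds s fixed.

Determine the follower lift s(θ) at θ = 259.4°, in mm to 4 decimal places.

seg 1 [0°–148.9°] uniform, h=17: full span → s += 17 → s = 17.0000
seg 2 [148.9°–300.8°] simple-harmonic, h=-12: θ=259.4° here. β=110.5, B=151.9. -12/2·(1 − cos(π·0.7275)) = -9.9317 → s = 7.0683

7.0683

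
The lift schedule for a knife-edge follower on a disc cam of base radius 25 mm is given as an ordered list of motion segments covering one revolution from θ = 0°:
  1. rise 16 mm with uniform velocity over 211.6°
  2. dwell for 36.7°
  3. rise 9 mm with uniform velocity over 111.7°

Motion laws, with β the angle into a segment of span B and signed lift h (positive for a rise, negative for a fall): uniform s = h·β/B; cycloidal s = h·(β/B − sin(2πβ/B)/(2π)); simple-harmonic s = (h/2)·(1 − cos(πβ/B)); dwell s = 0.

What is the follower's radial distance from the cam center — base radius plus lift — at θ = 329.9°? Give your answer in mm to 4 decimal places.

seg 1 [0°–211.6°] uniform, h=16: full span → s += 16 → s = 16.0000
seg 2 [211.6°–248.3°] dwell: s stays 16.0000
seg 3 [248.3°–360°] uniform, h=9: θ=329.9° here. β=81.6, B=111.7. 9·81.6/111.7 = 6.5748 → s = 22.5748
radial distance = base radius + s = 25 + 22.5748 = 47.5748

47.5748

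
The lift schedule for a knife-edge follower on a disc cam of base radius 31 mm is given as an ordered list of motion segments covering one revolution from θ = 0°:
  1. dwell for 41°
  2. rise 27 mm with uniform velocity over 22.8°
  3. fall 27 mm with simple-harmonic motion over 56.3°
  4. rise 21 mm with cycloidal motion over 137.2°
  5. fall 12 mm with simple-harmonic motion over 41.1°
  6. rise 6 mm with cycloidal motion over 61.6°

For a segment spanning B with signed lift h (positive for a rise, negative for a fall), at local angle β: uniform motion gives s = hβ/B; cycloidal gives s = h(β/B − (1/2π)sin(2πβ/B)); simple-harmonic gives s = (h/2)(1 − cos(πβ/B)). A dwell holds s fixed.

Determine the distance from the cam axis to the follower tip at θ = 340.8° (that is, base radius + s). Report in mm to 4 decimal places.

seg 1 [0°–41°] dwell: s stays 0.0000
seg 2 [41°–63.8°] uniform, h=27: full span → s += 27 → s = 27.0000
seg 3 [63.8°–120.1°] simple-harmonic, h=-27: full span → s += -27 → s = 0.0000
seg 4 [120.1°–257.3°] cycloidal, h=21: full span → s += 21 → s = 21.0000
seg 5 [257.3°–298.4°] simple-harmonic, h=-12: full span → s += -12 → s = 9.0000
seg 6 [298.4°–360°] cycloidal, h=6: θ=340.8° here. β=42.4, B=61.6. 6·(0.6883 − sin(2π·0.6883)/(2π)) = 5.0140 → s = 14.0140
radial distance = base radius + s = 31 + 14.0140 = 45.0140

45.0140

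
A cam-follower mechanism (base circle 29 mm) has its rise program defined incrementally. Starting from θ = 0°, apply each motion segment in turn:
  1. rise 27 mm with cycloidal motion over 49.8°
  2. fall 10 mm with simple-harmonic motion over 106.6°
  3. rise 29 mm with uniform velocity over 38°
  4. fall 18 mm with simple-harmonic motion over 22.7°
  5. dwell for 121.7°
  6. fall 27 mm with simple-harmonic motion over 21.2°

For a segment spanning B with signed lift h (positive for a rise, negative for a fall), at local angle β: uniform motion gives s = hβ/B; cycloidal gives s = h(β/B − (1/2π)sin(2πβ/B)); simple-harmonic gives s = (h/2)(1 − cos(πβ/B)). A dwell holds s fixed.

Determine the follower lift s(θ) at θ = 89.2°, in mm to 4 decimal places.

seg 1 [0°–49.8°] cycloidal, h=27: full span → s += 27 → s = 27.0000
seg 2 [49.8°–156.4°] simple-harmonic, h=-10: θ=89.2° here. β=39.4, B=106.6. -10/2·(1 − cos(π·0.3696)) = -3.0086 → s = 23.9914

23.9914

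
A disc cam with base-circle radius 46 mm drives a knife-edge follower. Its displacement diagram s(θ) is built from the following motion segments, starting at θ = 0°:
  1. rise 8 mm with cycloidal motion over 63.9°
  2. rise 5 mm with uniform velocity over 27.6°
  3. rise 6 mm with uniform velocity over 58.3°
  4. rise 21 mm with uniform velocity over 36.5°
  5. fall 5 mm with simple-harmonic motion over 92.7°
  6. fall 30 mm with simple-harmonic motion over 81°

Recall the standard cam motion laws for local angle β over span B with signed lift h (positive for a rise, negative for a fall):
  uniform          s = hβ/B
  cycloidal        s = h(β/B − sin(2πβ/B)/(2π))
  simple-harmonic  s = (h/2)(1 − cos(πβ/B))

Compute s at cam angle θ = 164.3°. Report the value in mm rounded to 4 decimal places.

seg 1 [0°–63.9°] cycloidal, h=8: full span → s += 8 → s = 8.0000
seg 2 [63.9°–91.5°] uniform, h=5: full span → s += 5 → s = 13.0000
seg 3 [91.5°–149.8°] uniform, h=6: full span → s += 6 → s = 19.0000
seg 4 [149.8°–186.3°] uniform, h=21: θ=164.3° here. β=14.5, B=36.5. 21·14.5/36.5 = 8.3425 → s = 27.3425

27.3425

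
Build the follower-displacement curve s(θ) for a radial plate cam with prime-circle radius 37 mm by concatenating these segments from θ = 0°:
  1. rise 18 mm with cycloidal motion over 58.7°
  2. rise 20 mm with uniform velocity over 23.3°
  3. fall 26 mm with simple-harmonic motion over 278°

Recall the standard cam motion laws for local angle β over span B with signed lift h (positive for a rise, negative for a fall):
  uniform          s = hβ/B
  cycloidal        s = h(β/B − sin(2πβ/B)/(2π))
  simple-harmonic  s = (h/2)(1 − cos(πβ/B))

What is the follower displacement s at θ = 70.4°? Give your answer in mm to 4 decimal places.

seg 1 [0°–58.7°] cycloidal, h=18: full span → s += 18 → s = 18.0000
seg 2 [58.7°–82°] uniform, h=20: θ=70.4° here. β=11.7, B=23.3. 20·11.7/23.3 = 10.0429 → s = 28.0429

28.0429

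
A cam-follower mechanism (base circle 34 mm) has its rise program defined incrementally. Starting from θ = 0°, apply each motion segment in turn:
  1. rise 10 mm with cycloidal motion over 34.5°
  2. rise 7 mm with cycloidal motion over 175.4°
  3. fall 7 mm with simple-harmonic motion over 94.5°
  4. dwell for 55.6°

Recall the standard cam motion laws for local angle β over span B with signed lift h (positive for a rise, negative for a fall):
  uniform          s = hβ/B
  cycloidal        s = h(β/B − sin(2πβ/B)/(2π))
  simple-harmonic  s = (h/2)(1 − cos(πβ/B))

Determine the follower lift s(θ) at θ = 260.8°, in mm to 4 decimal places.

seg 1 [0°–34.5°] cycloidal, h=10: full span → s += 10 → s = 10.0000
seg 2 [34.5°–209.9°] cycloidal, h=7: full span → s += 7 → s = 17.0000
seg 3 [209.9°–304.4°] simple-harmonic, h=-7: θ=260.8° here. β=50.9, B=94.5. -7/2·(1 − cos(π·0.5386)) = -3.9237 → s = 13.0763

13.0763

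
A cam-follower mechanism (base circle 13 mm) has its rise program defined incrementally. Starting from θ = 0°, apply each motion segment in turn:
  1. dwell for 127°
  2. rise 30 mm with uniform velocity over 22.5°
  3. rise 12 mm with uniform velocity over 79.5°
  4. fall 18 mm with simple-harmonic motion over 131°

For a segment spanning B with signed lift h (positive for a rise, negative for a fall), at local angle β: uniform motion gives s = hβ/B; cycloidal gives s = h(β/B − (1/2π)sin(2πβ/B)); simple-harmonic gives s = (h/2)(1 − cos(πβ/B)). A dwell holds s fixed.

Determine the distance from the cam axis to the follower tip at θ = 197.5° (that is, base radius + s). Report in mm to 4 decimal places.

seg 1 [0°–127°] dwell: s stays 0.0000
seg 2 [127°–149.5°] uniform, h=30: full span → s += 30 → s = 30.0000
seg 3 [149.5°–229°] uniform, h=12: θ=197.5° here. β=48, B=79.5. 12·48/79.5 = 7.2453 → s = 37.2453
radial distance = base radius + s = 13 + 37.2453 = 50.2453

50.2453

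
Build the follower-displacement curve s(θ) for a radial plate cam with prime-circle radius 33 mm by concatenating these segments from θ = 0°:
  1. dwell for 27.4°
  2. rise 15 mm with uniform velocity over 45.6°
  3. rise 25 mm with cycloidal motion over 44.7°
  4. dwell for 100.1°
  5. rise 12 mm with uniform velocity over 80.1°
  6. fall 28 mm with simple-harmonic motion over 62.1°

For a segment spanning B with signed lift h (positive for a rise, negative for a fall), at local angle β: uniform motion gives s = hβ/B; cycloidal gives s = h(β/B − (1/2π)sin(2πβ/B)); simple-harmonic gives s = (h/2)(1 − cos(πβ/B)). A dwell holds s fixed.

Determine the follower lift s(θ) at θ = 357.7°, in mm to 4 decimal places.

seg 1 [0°–27.4°] dwell: s stays 0.0000
seg 2 [27.4°–73°] uniform, h=15: full span → s += 15 → s = 15.0000
seg 3 [73°–117.7°] cycloidal, h=25: full span → s += 25 → s = 40.0000
seg 4 [117.7°–217.8°] dwell: s stays 40.0000
seg 5 [217.8°–297.9°] uniform, h=12: full span → s += 12 → s = 52.0000
seg 6 [297.9°–360°] simple-harmonic, h=-28: θ=357.7° here. β=59.8, B=62.1. -28/2·(1 − cos(π·0.9630)) = -27.9053 → s = 24.0947

24.0947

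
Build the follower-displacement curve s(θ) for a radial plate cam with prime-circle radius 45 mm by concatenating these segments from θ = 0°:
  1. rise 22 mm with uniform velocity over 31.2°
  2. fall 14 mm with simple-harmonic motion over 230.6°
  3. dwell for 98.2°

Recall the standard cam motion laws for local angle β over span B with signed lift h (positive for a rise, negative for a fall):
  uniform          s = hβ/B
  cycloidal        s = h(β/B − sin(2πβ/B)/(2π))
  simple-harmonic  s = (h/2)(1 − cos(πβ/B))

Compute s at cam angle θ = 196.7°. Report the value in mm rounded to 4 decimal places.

seg 1 [0°–31.2°] uniform, h=22: full span → s += 22 → s = 22.0000
seg 2 [31.2°–261.8°] simple-harmonic, h=-14: θ=196.7° here. β=165.5, B=230.6. -14/2·(1 − cos(π·0.7177)) = -11.4228 → s = 10.5772

10.5772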